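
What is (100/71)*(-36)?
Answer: -3600/71 ≈ -50.704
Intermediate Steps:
(100/71)*(-36) = -3600/71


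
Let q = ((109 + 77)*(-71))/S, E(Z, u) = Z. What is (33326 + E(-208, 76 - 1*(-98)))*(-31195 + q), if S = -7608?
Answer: -654959103981/634 ≈ -1.0331e+9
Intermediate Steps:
q = 2201/1268 (q = ((109 + 77)*(-71))/(-7608) = (186*(-71))*(-1/7608) = -13206*(-1/7608) = 2201/1268 ≈ 1.7358)
(33326 + E(-208, 76 - 1*(-98)))*(-31195 + q) = (33326 - 208)*(-31195 + 2201/1268) = 33118*(-39553059/1268) = -654959103981/634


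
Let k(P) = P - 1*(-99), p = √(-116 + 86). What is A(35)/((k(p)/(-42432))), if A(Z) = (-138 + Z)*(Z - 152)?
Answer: -16874485056/3277 + 170449344*I*√30/3277 ≈ -5.1494e+6 + 2.8489e+5*I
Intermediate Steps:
p = I*√30 (p = √(-30) = I*√30 ≈ 5.4772*I)
k(P) = 99 + P (k(P) = P + 99 = 99 + P)
A(Z) = (-152 + Z)*(-138 + Z) (A(Z) = (-138 + Z)*(-152 + Z) = (-152 + Z)*(-138 + Z))
A(35)/((k(p)/(-42432))) = (20976 + 35² - 290*35)/(((99 + I*√30)/(-42432))) = (20976 + 1225 - 10150)/(((99 + I*√30)*(-1/42432))) = 12051/(-33/14144 - I*√30/42432)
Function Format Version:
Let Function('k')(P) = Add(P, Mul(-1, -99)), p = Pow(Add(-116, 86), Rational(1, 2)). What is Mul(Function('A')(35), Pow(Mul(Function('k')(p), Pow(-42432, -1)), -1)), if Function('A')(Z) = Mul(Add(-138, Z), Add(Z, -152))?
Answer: Add(Rational(-16874485056, 3277), Mul(Rational(170449344, 3277), I, Pow(30, Rational(1, 2)))) ≈ Add(-5.1494e+6, Mul(2.8489e+5, I))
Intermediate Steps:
p = Mul(I, Pow(30, Rational(1, 2))) (p = Pow(-30, Rational(1, 2)) = Mul(I, Pow(30, Rational(1, 2))) ≈ Mul(5.4772, I))
Function('k')(P) = Add(99, P) (Function('k')(P) = Add(P, 99) = Add(99, P))
Function('A')(Z) = Mul(Add(-152, Z), Add(-138, Z)) (Function('A')(Z) = Mul(Add(-138, Z), Add(-152, Z)) = Mul(Add(-152, Z), Add(-138, Z)))
Mul(Function('A')(35), Pow(Mul(Function('k')(p), Pow(-42432, -1)), -1)) = Mul(Add(20976, Pow(35, 2), Mul(-290, 35)), Pow(Mul(Add(99, Mul(I, Pow(30, Rational(1, 2)))), Pow(-42432, -1)), -1)) = Mul(Add(20976, 1225, -10150), Pow(Mul(Add(99, Mul(I, Pow(30, Rational(1, 2)))), Rational(-1, 42432)), -1)) = Mul(12051, Pow(Add(Rational(-33, 14144), Mul(Rational(-1, 42432), I, Pow(30, Rational(1, 2)))), -1))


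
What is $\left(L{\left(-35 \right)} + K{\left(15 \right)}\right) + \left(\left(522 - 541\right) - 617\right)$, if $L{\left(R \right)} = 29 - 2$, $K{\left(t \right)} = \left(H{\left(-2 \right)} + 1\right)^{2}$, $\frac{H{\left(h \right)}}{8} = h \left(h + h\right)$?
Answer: $3616$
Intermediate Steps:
$H{\left(h \right)} = 16 h^{2}$ ($H{\left(h \right)} = 8 h \left(h + h\right) = 8 h 2 h = 8 \cdot 2 h^{2} = 16 h^{2}$)
$K{\left(t \right)} = 4225$ ($K{\left(t \right)} = \left(16 \left(-2\right)^{2} + 1\right)^{2} = \left(16 \cdot 4 + 1\right)^{2} = \left(64 + 1\right)^{2} = 65^{2} = 4225$)
$L{\left(R \right)} = 27$
$\left(L{\left(-35 \right)} + K{\left(15 \right)}\right) + \left(\left(522 - 541\right) - 617\right) = \left(27 + 4225\right) + \left(\left(522 - 541\right) - 617\right) = 4252 - 636 = 3616$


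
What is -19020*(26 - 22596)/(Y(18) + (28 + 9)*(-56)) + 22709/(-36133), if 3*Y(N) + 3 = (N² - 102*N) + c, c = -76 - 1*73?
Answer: -1163346335638/7118201 ≈ -1.6343e+5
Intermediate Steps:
c = -149 (c = -76 - 73 = -149)
Y(N) = -152/3 - 34*N + N²/3 (Y(N) = -1 + ((N² - 102*N) - 149)/3 = -1 + (-149 + N² - 102*N)/3 = -1 + (-149/3 - 34*N + N²/3) = -152/3 - 34*N + N²/3)
-19020*(26 - 22596)/(Y(18) + (28 + 9)*(-56)) + 22709/(-36133) = -19020*(26 - 22596)/((-152/3 - 34*18 + (⅓)*18²) + (28 + 9)*(-56)) + 22709/(-36133) = -19020*(-22570/((-152/3 - 612 + (⅓)*324) + 37*(-56))) + 22709*(-1/36133) = -19020*(-22570/((-152/3 - 612 + 108) - 2072)) - 22709/36133 = -19020*(-22570/(-1664/3 - 2072)) - 22709/36133 = -19020/((-7880/3*(-1/22570))) - 22709/36133 = -19020/788/6771 - 22709/36133 = -19020*6771/788 - 22709/36133 = -32196105/197 - 22709/36133 = -1163346335638/7118201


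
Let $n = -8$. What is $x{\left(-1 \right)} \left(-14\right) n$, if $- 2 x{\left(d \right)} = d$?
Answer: $56$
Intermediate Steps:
$x{\left(d \right)} = - \frac{d}{2}$
$x{\left(-1 \right)} \left(-14\right) n = \left(- \frac{1}{2}\right) \left(-1\right) \left(-14\right) \left(-8\right) = \frac{1}{2} \left(-14\right) \left(-8\right) = \left(-7\right) \left(-8\right) = 56$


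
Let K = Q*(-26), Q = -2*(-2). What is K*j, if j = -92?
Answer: 9568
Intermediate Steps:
Q = 4
K = -104 (K = 4*(-26) = -104)
K*j = -104*(-92) = 9568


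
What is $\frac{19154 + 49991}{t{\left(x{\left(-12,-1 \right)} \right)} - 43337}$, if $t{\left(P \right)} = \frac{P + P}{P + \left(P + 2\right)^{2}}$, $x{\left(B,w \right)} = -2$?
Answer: $- \frac{13829}{8667} \approx -1.5956$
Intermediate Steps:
$t{\left(P \right)} = \frac{2 P}{P + \left(2 + P\right)^{2}}$
$\frac{19154 + 49991}{t{\left(x{\left(-12,-1 \right)} \right)} - 43337} = \frac{19154 + 49991}{2 \left(-2\right) \frac{1}{-2 + \left(2 - 2\right)^{2}} - 43337} = \frac{69145}{2 \left(-2\right) \frac{1}{-2 + 0^{2}} - 43337} = \frac{69145}{2 \left(-2\right) \frac{1}{-2 + 0} - 43337} = \frac{69145}{2 \left(-2\right) \frac{1}{-2} - 43337} = \frac{69145}{2 \left(-2\right) \left(- \frac{1}{2}\right) - 43337} = \frac{69145}{2 - 43337} = \frac{69145}{-43335} = 69145 \left(- \frac{1}{43335}\right) = - \frac{13829}{8667}$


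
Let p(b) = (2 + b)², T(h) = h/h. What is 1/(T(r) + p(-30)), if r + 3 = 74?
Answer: 1/785 ≈ 0.0012739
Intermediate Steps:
r = 71 (r = -3 + 74 = 71)
T(h) = 1
1/(T(r) + p(-30)) = 1/(1 + (2 - 30)²) = 1/(1 + (-28)²) = 1/(1 + 784) = 1/785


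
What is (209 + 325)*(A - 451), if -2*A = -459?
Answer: -118281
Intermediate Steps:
A = 459/2 (A = -1/2*(-459) = 459/2 ≈ 229.50)
(209 + 325)*(A - 451) = (209 + 325)*(459/2 - 451) = 534*(-443/2) = -118281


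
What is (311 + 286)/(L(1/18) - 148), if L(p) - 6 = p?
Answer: -10746/2555 ≈ -4.2059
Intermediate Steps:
L(p) = 6 + p
(311 + 286)/(L(1/18) - 148) = (311 + 286)/((6 + 1/18) - 148) = 597/((6 + 1/18) - 148) = 597/(109/18 - 148) = 597/(-2555/18) = 597*(-18/2555) = -10746/2555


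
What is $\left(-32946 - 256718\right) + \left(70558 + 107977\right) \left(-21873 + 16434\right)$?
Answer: $-971341529$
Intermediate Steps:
$\left(-32946 - 256718\right) + \left(70558 + 107977\right) \left(-21873 + 16434\right) = -289664 + 178535 \left(-5439\right) = -289664 - 971051865 = -971341529$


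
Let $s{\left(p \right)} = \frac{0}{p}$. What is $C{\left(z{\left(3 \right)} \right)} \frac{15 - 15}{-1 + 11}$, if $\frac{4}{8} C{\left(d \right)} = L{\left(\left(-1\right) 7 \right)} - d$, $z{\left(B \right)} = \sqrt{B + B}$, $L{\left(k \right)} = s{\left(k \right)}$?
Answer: $0$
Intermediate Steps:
$s{\left(p \right)} = 0$
$L{\left(k \right)} = 0$
$z{\left(B \right)} = \sqrt{2} \sqrt{B}$ ($z{\left(B \right)} = \sqrt{2 B} = \sqrt{2} \sqrt{B}$)
$C{\left(d \right)} = - 2 d$ ($C{\left(d \right)} = 2 \left(0 - d\right) = 2 \left(- d\right) = - 2 d$)
$C{\left(z{\left(3 \right)} \right)} \frac{15 - 15}{-1 + 11} = - 2 \sqrt{2} \sqrt{3} \frac{15 - 15}{-1 + 11} = - 2 \sqrt{6} \cdot \frac{0}{10} = - 2 \sqrt{6} \cdot 0 \cdot \frac{1}{10} = - 2 \sqrt{6} \cdot 0 = 0$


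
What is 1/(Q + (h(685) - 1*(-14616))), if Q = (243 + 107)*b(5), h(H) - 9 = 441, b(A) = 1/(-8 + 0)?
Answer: 4/60089 ≈ 6.6568e-5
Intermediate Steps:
b(A) = -⅛ (b(A) = 1/(-8) = -⅛)
h(H) = 450 (h(H) = 9 + 441 = 450)
Q = -175/4 (Q = (243 + 107)*(-⅛) = 350*(-⅛) = -175/4 ≈ -43.750)
1/(Q + (h(685) - 1*(-14616))) = 1/(-175/4 + (450 - 1*(-14616))) = 1/(-175/4 + (450 + 14616)) = 1/(-175/4 + 15066) = 1/(60089/4) = 4/60089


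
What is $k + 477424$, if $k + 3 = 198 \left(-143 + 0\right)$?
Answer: $449107$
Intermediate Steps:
$k = -28317$ ($k = -3 + 198 \left(-143 + 0\right) = -3 + 198 \left(-143\right) = -3 - 28314 = -28317$)
$k + 477424 = -28317 + 477424 = 449107$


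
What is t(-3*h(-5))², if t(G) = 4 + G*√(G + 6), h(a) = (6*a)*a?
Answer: -89909984 - 7200*I*√111 ≈ -8.991e+7 - 75857.0*I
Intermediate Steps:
h(a) = 6*a²
t(G) = 4 + G*√(6 + G)
t(-3*h(-5))² = (4 + (-18*(-5)²)*√(6 - 18*(-5)²))² = (4 + (-18*25)*√(6 - 18*25))² = (4 + (-3*150)*√(6 - 3*150))² = (4 - 450*√(6 - 450))² = (4 - 900*I*√111)²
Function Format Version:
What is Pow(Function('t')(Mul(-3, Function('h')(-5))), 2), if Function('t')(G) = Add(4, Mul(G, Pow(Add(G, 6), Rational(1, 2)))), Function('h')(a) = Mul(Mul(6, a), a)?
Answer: Add(-89909984, Mul(-7200, I, Pow(111, Rational(1, 2)))) ≈ Add(-8.9910e+7, Mul(-75857., I))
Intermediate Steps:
Function('h')(a) = Mul(6, Pow(a, 2))
Function('t')(G) = Add(4, Mul(G, Pow(Add(6, G), Rational(1, 2))))
Pow(Function('t')(Mul(-3, Function('h')(-5))), 2) = Pow(Add(4, Mul(Mul(-3, Mul(6, Pow(-5, 2))), Pow(Add(6, Mul(-3, Mul(6, Pow(-5, 2)))), Rational(1, 2)))), 2) = Pow(Add(4, Mul(Mul(-3, Mul(6, 25)), Pow(Add(6, Mul(-3, Mul(6, 25))), Rational(1, 2)))), 2) = Pow(Add(4, Mul(Mul(-3, 150), Pow(Add(6, Mul(-3, 150)), Rational(1, 2)))), 2) = Pow(Add(4, Mul(-450, Pow(Add(6, -450), Rational(1, 2)))), 2) = Pow(Add(4, Mul(-450, Pow(-444, Rational(1, 2)))), 2) = Pow(Add(4, Mul(-450, Mul(2, I, Pow(111, Rational(1, 2))))), 2) = Pow(Add(4, Mul(-900, I, Pow(111, Rational(1, 2)))), 2)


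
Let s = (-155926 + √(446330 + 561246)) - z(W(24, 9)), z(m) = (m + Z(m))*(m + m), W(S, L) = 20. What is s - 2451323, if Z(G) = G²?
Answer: -2624049 + 2*√251894 ≈ -2.6230e+6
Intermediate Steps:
z(m) = 2*m*(m + m²) (z(m) = (m + m²)*(m + m) = (m + m²)*(2*m) = 2*m*(m + m²))
s = -172726 + 2*√251894 (s = (-155926 + √(446330 + 561246)) - 2*20²*(1 + 20) = (-155926 + √1007576) - 2*400*21 = (-155926 + 2*√251894) - 1*16800 = (-155926 + 2*√251894) - 16800 = -172726 + 2*√251894 ≈ -1.7172e+5)
s - 2451323 = (-172726 + 2*√251894) - 2451323 = -2624049 + 2*√251894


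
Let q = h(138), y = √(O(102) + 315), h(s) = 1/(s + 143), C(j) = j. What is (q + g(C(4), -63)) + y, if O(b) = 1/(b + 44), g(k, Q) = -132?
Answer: -37091/281 + √6714686/146 ≈ -114.25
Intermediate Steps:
h(s) = 1/(143 + s)
O(b) = 1/(44 + b)
y = √6714686/146 (y = √(1/(44 + 102) + 315) = √(1/146 + 315) = √(45991/146) = √6714686/146 ≈ 17.748)
q = 1/281 (q = 1/(143 + 138) = 1/281 ≈ 0.0035587)
(q + g(C(4), -63)) + y = (1/281 - 132) + √6714686/146 = -37091/281 + √6714686/146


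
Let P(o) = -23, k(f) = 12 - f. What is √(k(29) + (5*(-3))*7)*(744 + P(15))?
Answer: 721*I*√122 ≈ 7963.7*I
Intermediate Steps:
√(k(29) + (5*(-3))*7)*(744 + P(15)) = √((12 - 1*29) + (5*(-3))*7)*(744 - 23) = √((12 - 29) - 15*7)*721 = √(-17 - 105)*721 = √(-122)*721 = (I*√122)*721 = 721*I*√122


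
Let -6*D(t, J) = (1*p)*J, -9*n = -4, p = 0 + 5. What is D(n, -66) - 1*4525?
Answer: -4470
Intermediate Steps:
p = 5
n = 4/9 (n = -⅑*(-4) = 4/9 ≈ 0.44444)
D(t, J) = -5*J/6 (D(t, J) = -1*5*J/6 = -5*J/6)
D(n, -66) - 1*4525 = -⅚*(-66) - 1*4525 = 55 - 4525 = -4470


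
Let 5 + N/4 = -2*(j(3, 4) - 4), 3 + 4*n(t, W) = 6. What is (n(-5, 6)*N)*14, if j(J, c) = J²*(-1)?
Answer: 882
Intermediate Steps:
n(t, W) = ¾ (n(t, W) = -¾ + (¼)*6 = -¾ + 3/2 = ¾)
j(J, c) = -J²
N = 84 (N = -20 + 4*(-2*(-1*3² - 4)) = -20 + 4*(-2*(-1*9 - 4)) = -20 + 4*(-2*(-9 - 4)) = -20 + 4*(-2*(-13)) = -20 + 4*26 = -20 + 104 = 84)
(n(-5, 6)*N)*14 = ((¾)*84)*14 = 63*14 = 882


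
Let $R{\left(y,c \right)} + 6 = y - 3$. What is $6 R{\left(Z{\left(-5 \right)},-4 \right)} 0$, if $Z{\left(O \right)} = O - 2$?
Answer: $0$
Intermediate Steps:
$Z{\left(O \right)} = -2 + O$ ($Z{\left(O \right)} = O - 2 = -2 + O$)
$R{\left(y,c \right)} = -9 + y$ ($R{\left(y,c \right)} = -6 + \left(y - 3\right) = -6 + \left(-3 + y\right) = -9 + y$)
$6 R{\left(Z{\left(-5 \right)},-4 \right)} 0 = 6 \left(-9 - 7\right) 0 = 6 \left(-16\right) 0 = \left(-96\right) 0 = 0$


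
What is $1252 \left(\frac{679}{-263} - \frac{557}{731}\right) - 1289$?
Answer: $- \frac{1052649797}{192253} \approx -5475.3$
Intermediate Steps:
$1252 \left(\frac{679}{-263} - \frac{557}{731}\right) - 1289 = 1252 \left(679 \left(- \frac{1}{263}\right) - \frac{557}{731}\right) - 1289 = 1252 \left(- \frac{679}{263} - \frac{557}{731}\right) - 1289 = 1252 \left(- \frac{642840}{192253}\right) - 1289 = - \frac{804835680}{192253} - 1289 = - \frac{1052649797}{192253}$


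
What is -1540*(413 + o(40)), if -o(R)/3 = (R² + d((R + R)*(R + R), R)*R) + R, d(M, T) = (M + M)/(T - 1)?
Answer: 878710140/13 ≈ 6.7593e+7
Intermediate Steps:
d(M, T) = 2*M/(-1 + T) (d(M, T) = (2*M)/(-1 + T) = 2*M/(-1 + T))
o(R) = -3*R - 3*R² - 24*R³/(-1 + R) (o(R) = -3*((R² + (2*((R + R)*(R + R))/(-1 + R))*R) + R) = -3*((R² + (2*((2*R)*(2*R))/(-1 + R))*R) + R) = -3*((R² + (2*(4*R²)/(-1 + R))*R) + R) = -3*((R² + (8*R²/(-1 + R))*R) + R) = -3*((R² + 8*R³/(-1 + R)) + R) = -3*(R + R² + 8*R³/(-1 + R)) = -3*R - 3*R² - 24*R³/(-1 + R))
-1540*(413 + o(40)) = -1540*(413 + (-27*40³ + 3*40)/(-1 + 40)) = -1540*(413 + (-27*64000 + 120)/39) = -1540*(413 + (-1728000 + 120)/39) = -1540*(413 + (1/39)*(-1727880)) = -1540*(413 - 575960/13) = -1540*(-570591/13) = 878710140/13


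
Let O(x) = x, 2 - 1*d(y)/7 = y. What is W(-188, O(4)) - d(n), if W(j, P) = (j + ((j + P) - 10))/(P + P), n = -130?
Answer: -3887/4 ≈ -971.75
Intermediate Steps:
d(y) = 14 - 7*y
W(j, P) = (-10 + P + 2*j)/(2*P) (W(j, P) = (j + ((P + j) - 10))/((2*P)) = (j + (-10 + P + j))*(1/(2*P)) = (-10 + P + 2*j)*(1/(2*P)) = (-10 + P + 2*j)/(2*P))
W(-188, O(4)) - d(n) = (-5 - 188 + (½)*4)/4 - (14 - 7*(-130)) = (-5 - 188 + 2)/4 - (14 + 910) = (¼)*(-191) - 1*924 = -191/4 - 924 = -3887/4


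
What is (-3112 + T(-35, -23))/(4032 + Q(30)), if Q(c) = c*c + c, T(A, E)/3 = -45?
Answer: -3247/4962 ≈ -0.65437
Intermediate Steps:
T(A, E) = -135 (T(A, E) = 3*(-45) = -135)
Q(c) = c + c² (Q(c) = c² + c = c + c²)
(-3112 + T(-35, -23))/(4032 + Q(30)) = (-3112 - 135)/(4032 + 30*(1 + 30)) = -3247/(4032 + 30*31) = -3247/(4032 + 930) = -3247/4962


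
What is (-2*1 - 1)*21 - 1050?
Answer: -1113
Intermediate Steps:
(-2*1 - 1)*21 - 1050 = (-2 - 1)*21 - 1050 = -3*21 - 1050 = -63 - 1050 = -1113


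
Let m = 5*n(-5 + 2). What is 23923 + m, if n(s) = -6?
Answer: 23893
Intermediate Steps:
m = -30 (m = 5*(-6) = -30)
23923 + m = 23923 - 30 = 23893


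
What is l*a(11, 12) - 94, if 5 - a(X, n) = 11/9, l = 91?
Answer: 2248/9 ≈ 249.78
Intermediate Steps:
a(X, n) = 34/9 (a(X, n) = 5 - 11/9 = 34/9)
l*a(11, 12) - 94 = 91*(34/9) - 94 = 3094/9 - 94 = 2248/9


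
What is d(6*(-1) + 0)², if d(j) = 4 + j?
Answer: 4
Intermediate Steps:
d(6*(-1) + 0)² = (4 + (6*(-1) + 0))² = (4 + (-6 + 0))² = (4 - 6)² = (-2)² = 4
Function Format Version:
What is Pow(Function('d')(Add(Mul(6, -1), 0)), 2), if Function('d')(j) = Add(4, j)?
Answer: 4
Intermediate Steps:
Pow(Function('d')(Add(Mul(6, -1), 0)), 2) = Pow(Add(4, Add(Mul(6, -1), 0)), 2) = Pow(Add(4, Add(-6, 0)), 2) = Pow(Add(4, -6), 2) = Pow(-2, 2) = 4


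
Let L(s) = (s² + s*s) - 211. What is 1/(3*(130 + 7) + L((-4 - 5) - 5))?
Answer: 1/592 ≈ 0.0016892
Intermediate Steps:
L(s) = -211 + 2*s² (L(s) = (s² + s²) - 211 = 2*s² - 211 = -211 + 2*s²)
1/(3*(130 + 7) + L((-4 - 5) - 5)) = 1/(3*(130 + 7) + (-211 + 2*((-4 - 5) - 5)²)) = 1/(3*137 + (-211 + 2*(-9 - 5)²)) = 1/(411 + (-211 + 2*(-14)²)) = 1/(411 + (-211 + 2*196)) = 1/(411 + (-211 + 392)) = 1/(411 + 181) = 1/592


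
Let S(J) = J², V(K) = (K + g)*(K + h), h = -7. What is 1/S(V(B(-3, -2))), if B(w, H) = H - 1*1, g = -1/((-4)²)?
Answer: 64/60025 ≈ 0.0010662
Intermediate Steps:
g = -1/16 ≈ -0.062500
B(w, H) = -1 + H (B(w, H) = H - 1 = -1 + H)
V(K) = (-7 + K)*(-1/16 + K) (V(K) = (K - 1/16)*(K - 7) = (-1/16 + K)*(-7 + K) = (-7 + K)*(-1/16 + K))
1/S(V(B(-3, -2))) = 1/((7/16 + (-1 - 2)² - 113*(-1 - 2)/16)²) = 1/((7/16 + (-3)² - 113/16*(-3))²) = 1/((7/16 + 9 + 339/16)²) = 1/((245/8)²) = 1/(60025/64) = 64/60025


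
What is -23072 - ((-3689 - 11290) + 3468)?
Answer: -11561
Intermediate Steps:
-23072 - ((-3689 - 11290) + 3468) = -23072 - (-14979 + 3468) = -23072 - 1*(-11511) = -23072 + 11511 = -11561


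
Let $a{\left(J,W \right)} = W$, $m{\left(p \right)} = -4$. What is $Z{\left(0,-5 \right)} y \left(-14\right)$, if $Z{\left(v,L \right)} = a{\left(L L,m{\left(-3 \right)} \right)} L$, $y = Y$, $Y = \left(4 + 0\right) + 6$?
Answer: $-2800$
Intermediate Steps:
$Y = 10$ ($Y = 4 + 6 = 10$)
$y = 10$
$Z{\left(v,L \right)} = - 4 L$
$Z{\left(0,-5 \right)} y \left(-14\right) = \left(-4\right) \left(-5\right) 10 \left(-14\right) = 20 \cdot 10 \left(-14\right) = 200 \left(-14\right) = -2800$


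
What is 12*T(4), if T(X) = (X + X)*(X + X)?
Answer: 768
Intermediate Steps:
T(X) = 4*X² (T(X) = (2*X)*(2*X) = 4*X²)
12*T(4) = 12*(4*4²) = 12*(4*16) = 12*64 = 768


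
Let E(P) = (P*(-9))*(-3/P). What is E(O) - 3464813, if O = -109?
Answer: -3464786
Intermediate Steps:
E(P) = 27 (E(P) = (-9*P)*(-3/P) = 27)
E(O) - 3464813 = 27 - 3464813 = -3464786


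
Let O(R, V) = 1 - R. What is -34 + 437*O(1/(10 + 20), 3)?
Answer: 11653/30 ≈ 388.43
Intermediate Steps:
-34 + 437*O(1/(10 + 20), 3) = -34 + 437*(1 - 1/(10 + 20)) = -34 + 437*(1 - 1/30) = -34 + 437*(29/30) = -34 + 12673/30 = 11653/30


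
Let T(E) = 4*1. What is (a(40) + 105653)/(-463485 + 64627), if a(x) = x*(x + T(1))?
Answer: -107413/398858 ≈ -0.26930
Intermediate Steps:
T(E) = 4
a(x) = x*(4 + x) (a(x) = x*(x + 4) = x*(4 + x))
(a(40) + 105653)/(-463485 + 64627) = (40*(4 + 40) + 105653)/(-463485 + 64627) = (40*44 + 105653)/(-398858) = (1760 + 105653)*(-1/398858) = 107413*(-1/398858) = -107413/398858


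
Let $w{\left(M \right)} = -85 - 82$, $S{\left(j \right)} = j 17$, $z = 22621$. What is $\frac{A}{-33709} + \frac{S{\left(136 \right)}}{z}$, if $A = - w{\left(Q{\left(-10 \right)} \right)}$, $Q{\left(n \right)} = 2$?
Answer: $\frac{74157501}{762531289} \approx 0.097252$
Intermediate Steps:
$S{\left(j \right)} = 17 j$
$w{\left(M \right)} = -167$ ($w{\left(M \right)} = -85 - 82 = -167$)
$A = 167$ ($A = \left(-1\right) \left(-167\right) = 167$)
$\frac{A}{-33709} + \frac{S{\left(136 \right)}}{z} = \frac{167}{-33709} + \frac{17 \cdot 136}{22621} = 167 \left(- \frac{1}{33709}\right) + 2312 \cdot \frac{1}{22621} = - \frac{167}{33709} + \frac{2312}{22621} = \frac{74157501}{762531289}$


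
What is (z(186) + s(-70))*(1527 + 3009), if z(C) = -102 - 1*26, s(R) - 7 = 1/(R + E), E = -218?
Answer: -2195487/4 ≈ -5.4887e+5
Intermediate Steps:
s(R) = 7 + 1/(-218 + R) (s(R) = 7 + 1/(R - 218) = 7 + 1/(-218 + R))
z(C) = -128 (z(C) = -102 - 26 = -128)
(z(186) + s(-70))*(1527 + 3009) = (-128 + (-1525 + 7*(-70))/(-218 - 70))*(1527 + 3009) = (-128 + (-1525 - 490)/(-288))*4536 = (-128 - 1/288*(-2015))*4536 = (-128 + 2015/288)*4536 = -34849/288*4536 = -2195487/4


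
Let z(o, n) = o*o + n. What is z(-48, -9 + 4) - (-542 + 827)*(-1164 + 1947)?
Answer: -220856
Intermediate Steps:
z(o, n) = n + o**2 (z(o, n) = o**2 + n = n + o**2)
z(-48, -9 + 4) - (-542 + 827)*(-1164 + 1947) = ((-9 + 4) + (-48)**2) - (-542 + 827)*(-1164 + 1947) = (-5 + 2304) - 285*783 = 2299 - 1*223155 = 2299 - 223155 = -220856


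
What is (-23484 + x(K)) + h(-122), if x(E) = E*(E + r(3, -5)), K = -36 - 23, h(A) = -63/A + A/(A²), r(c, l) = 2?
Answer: -1227350/61 ≈ -20121.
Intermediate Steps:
h(A) = -62/A (h(A) = -63/A + A/A² = -63/A + 1/A = -62/A)
K = -59
x(E) = E*(2 + E) (x(E) = E*(E + 2) = E*(2 + E))
(-23484 + x(K)) + h(-122) = (-23484 - 59*(2 - 59)) - 62/(-122) = (-23484 - 59*(-57)) - 62*(-1/122) = (-23484 + 3363) + 31/61 = -20121 + 31/61 = -1227350/61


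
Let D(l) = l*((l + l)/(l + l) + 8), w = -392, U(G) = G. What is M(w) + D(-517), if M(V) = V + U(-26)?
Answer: -5071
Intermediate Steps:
D(l) = 9*l (D(l) = l*((2*l)/((2*l)) + 8) = l*((2*l)*(1/(2*l)) + 8) = l*(1 + 8) = l*9 = 9*l)
M(V) = -26 + V (M(V) = V - 26 = -26 + V)
M(w) + D(-517) = (-26 - 392) + 9*(-517) = -418 - 4653 = -5071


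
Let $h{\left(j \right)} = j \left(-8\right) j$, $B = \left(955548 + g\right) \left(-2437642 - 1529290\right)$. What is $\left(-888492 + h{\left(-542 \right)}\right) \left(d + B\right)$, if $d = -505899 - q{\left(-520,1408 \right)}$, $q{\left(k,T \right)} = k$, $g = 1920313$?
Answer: $36947113479247211924$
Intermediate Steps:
$B = -11408345028452$ ($B = \left(955548 + 1920313\right) \left(-2437642 - 1529290\right) = 2875861 \left(-3966932\right) = -11408345028452$)
$h{\left(j \right)} = - 8 j^{2}$ ($h{\left(j \right)} = - 8 j j = - 8 j^{2}$)
$d = -505379$ ($d = -505899 - -520 = -505899 + 520 = -505379$)
$\left(-888492 + h{\left(-542 \right)}\right) \left(d + B\right) = \left(-888492 - 8 \left(-542\right)^{2}\right) \left(-505379 - 11408345028452\right) = \left(-888492 - 2350112\right) \left(-11408345533831\right) = \left(-3238604\right) \left(-11408345533831\right) = 36947113479247211924$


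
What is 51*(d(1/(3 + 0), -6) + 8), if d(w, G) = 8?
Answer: 816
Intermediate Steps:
51*(d(1/(3 + 0), -6) + 8) = 51*(8 + 8) = 51*16 = 816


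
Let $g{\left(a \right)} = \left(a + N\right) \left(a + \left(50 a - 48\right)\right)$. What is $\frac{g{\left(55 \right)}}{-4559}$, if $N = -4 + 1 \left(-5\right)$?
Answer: $- \frac{126822}{4559} \approx -27.818$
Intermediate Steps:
$N = -9$ ($N = -4 - 5 = -9$)
$g{\left(a \right)} = \left(-48 + 51 a\right) \left(-9 + a\right)$ ($g{\left(a \right)} = \left(a - 9\right) \left(a + \left(50 a - 48\right)\right) = \left(-9 + a\right) \left(a + \left(-48 + 50 a\right)\right) = \left(-9 + a\right) \left(-48 + 51 a\right) = \left(-48 + 51 a\right) \left(-9 + a\right)$)
$\frac{g{\left(55 \right)}}{-4559} = \frac{432 - 27885 + 51 \cdot 55^{2}}{-4559} = \left(432 - 27885 + 51 \cdot 3025\right) \left(- \frac{1}{4559}\right) = \left(432 - 27885 + 154275\right) \left(- \frac{1}{4559}\right) = 126822 \left(- \frac{1}{4559}\right) = - \frac{126822}{4559}$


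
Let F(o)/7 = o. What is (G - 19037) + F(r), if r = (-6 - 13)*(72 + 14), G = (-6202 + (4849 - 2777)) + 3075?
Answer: -31530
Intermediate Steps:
G = -1055 (G = (-6202 + 2072) + 3075 = -4130 + 3075 = -1055)
r = -1634 (r = -19*86 = -1634)
F(o) = 7*o
(G - 19037) + F(r) = (-1055 - 19037) + 7*(-1634) = -20092 - 11438 = -31530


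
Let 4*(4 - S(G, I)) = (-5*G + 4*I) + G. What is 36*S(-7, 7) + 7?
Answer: -353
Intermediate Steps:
S(G, I) = 4 + G - I (S(G, I) = 4 - ((-5*G + 4*I) + G)/4 = 4 - (-4*G + 4*I)/4 = 4 + (G - I) = 4 + G - I)
36*S(-7, 7) + 7 = 36*(4 - 7 - 1*7) + 7 = 36*(4 - 7 - 7) + 7 = 36*(-10) + 7 = -360 + 7 = -353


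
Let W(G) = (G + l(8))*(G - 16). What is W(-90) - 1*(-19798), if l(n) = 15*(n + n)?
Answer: 3898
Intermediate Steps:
l(n) = 30*n (l(n) = 15*(2*n) = 30*n)
W(G) = (-16 + G)*(240 + G) (W(G) = (G + 30*8)*(G - 16) = (G + 240)*(-16 + G) = (240 + G)*(-16 + G) = (-16 + G)*(240 + G))
W(-90) - 1*(-19798) = (-3840 + (-90)**2 + 224*(-90)) - 1*(-19798) = (-3840 + 8100 - 20160) + 19798 = -15900 + 19798 = 3898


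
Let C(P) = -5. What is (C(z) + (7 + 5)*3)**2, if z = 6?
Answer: 961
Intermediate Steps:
(C(z) + (7 + 5)*3)**2 = (-5 + (7 + 5)*3)**2 = (-5 + 12*3)**2 = (-5 + 36)**2 = 31**2 = 961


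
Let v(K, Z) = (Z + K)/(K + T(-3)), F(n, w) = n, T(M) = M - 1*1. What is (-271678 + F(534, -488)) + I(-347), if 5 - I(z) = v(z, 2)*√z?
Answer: -271139 - 115*I*√347/117 ≈ -2.7114e+5 - 18.31*I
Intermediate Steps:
T(M) = -1 + M (T(M) = M - 1 = -1 + M)
v(K, Z) = (K + Z)/(-4 + K) (v(K, Z) = (Z + K)/(K + (-1 - 3)) = (K + Z)/(K - 4) = (K + Z)/(-4 + K))
I(z) = 5 - √z*(2 + z)/(-4 + z) (I(z) = 5 - (z + 2)/(-4 + z)*√z = 5 - (2 + z)/(-4 + z)*√z = 5 - √z*(2 + z)/(-4 + z))
(-271678 + F(534, -488)) + I(-347) = (-271678 + 534) + (-20 + 5*(-347) - √(-347)*(2 - 347))/(-4 - 347) = -271144 + (-20 - 1735 - 1*I*√347*(-345))/(-351) = -271144 - (-20 - 1735 + 345*I*√347)/351 = -271144 - (-1755 + 345*I*√347)/351 = -271144 + (5 - 115*I*√347/117) = -271139 - 115*I*√347/117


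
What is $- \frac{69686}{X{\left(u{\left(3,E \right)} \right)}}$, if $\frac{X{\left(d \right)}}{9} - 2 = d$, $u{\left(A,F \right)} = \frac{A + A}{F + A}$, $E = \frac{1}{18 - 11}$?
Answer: $- \frac{766546}{387} \approx -1980.7$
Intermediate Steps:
$E = \frac{1}{7} \approx 0.14286$
$u{\left(A,F \right)} = \frac{2 A}{A + F}$
$X{\left(d \right)} = 18 + 9 d$
$- \frac{69686}{X{\left(u{\left(3,E \right)} \right)}} = - \frac{69686}{18 + 9 \cdot 2 \cdot 3 \frac{1}{3 + \frac{1}{7}}} = - \frac{69686}{18 + 9 \cdot 2 \cdot 3 \frac{1}{\frac{22}{7}}} = - \frac{69686}{18 + 9 \cdot 2 \cdot 3 \cdot \frac{7}{22}} = - \frac{69686}{18 + 9 \cdot \frac{21}{11}} = - \frac{69686}{18 + \frac{189}{11}} = - \frac{69686}{\frac{387}{11}} = \left(-69686\right) \frac{11}{387} = - \frac{766546}{387}$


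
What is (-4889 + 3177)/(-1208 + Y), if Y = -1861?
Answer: 1712/3069 ≈ 0.55784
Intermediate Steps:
(-4889 + 3177)/(-1208 + Y) = (-4889 + 3177)/(-1208 - 1861) = -1712/(-3069) = -1712*(-1/3069) = 1712/3069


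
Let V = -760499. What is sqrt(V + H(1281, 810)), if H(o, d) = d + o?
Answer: 2*I*sqrt(189602) ≈ 870.87*I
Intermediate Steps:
sqrt(V + H(1281, 810)) = sqrt(-760499 + (810 + 1281)) = sqrt(-760499 + 2091) = sqrt(-758408) = 2*I*sqrt(189602)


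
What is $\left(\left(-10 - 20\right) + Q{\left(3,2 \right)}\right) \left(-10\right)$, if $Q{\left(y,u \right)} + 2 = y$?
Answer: $290$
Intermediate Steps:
$Q{\left(y,u \right)} = -2 + y$
$\left(\left(-10 - 20\right) + Q{\left(3,2 \right)}\right) \left(-10\right) = \left(\left(-10 - 20\right) + \left(-2 + 3\right)\right) \left(-10\right) = \left(-30 + 1\right) \left(-10\right) = \left(-29\right) \left(-10\right) = 290$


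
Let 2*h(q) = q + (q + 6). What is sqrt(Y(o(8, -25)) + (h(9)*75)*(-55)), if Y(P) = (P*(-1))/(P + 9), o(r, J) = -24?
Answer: 2*I*sqrt(309385)/5 ≈ 222.49*I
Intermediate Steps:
h(q) = 3 + q (h(q) = (q + (q + 6))/2 = (q + (6 + q))/2 = (6 + 2*q)/2 = 3 + q)
Y(P) = -P/(9 + P) (Y(P) = (-P)/(9 + P) = -P/(9 + P))
sqrt(Y(o(8, -25)) + (h(9)*75)*(-55)) = sqrt(-1*(-24)/(9 - 24) + ((3 + 9)*75)*(-55)) = sqrt(-1*(-24)/(-15) + (12*75)*(-55)) = sqrt(-1*(-24)*(-1/15) + 900*(-55)) = sqrt(-8/5 - 49500) = sqrt(-247508/5) = 2*I*sqrt(309385)/5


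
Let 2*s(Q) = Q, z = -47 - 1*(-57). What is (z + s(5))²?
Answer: 625/4 ≈ 156.25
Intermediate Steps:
z = 10 (z = -47 + 57 = 10)
s(Q) = Q/2
(z + s(5))² = (10 + (½)*5)² = (10 + 5/2)² = (25/2)² = 625/4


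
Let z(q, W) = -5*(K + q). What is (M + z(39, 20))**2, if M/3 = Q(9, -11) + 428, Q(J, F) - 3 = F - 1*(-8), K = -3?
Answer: 1218816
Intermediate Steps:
Q(J, F) = 11 + F (Q(J, F) = 3 + (F - 1*(-8)) = 3 + (F + 8) = 3 + (8 + F) = 11 + F)
z(q, W) = 15 - 5*q (z(q, W) = -5*(-3 + q) = 15 - 5*q)
M = 1284 (M = 3*((11 - 11) + 428) = 3*(0 + 428) = 3*428 = 1284)
(M + z(39, 20))**2 = (1284 + (15 - 5*39))**2 = (1284 + (15 - 195))**2 = (1284 - 180)**2 = 1104**2 = 1218816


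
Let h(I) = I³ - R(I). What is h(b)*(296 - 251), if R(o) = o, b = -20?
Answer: -359100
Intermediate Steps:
h(I) = I³ - I
h(b)*(296 - 251) = ((-20)³ - 1*(-20))*(296 - 251) = (-8000 + 20)*45 = -7980*45 = -359100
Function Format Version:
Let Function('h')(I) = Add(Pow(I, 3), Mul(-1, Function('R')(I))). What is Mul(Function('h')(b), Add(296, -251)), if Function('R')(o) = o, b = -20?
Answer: -359100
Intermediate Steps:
Function('h')(I) = Add(Pow(I, 3), Mul(-1, I))
Mul(Function('h')(b), Add(296, -251)) = Mul(Add(Pow(-20, 3), Mul(-1, -20)), Add(296, -251)) = Mul(Add(-8000, 20), 45) = Mul(-7980, 45) = -359100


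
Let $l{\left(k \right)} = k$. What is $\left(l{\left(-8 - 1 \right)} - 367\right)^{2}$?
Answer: $141376$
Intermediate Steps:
$\left(l{\left(-8 - 1 \right)} - 367\right)^{2} = \left(\left(-8 - 1\right) - 367\right)^{2} = \left(-9 - 367\right)^{2} = \left(-376\right)^{2} = 141376$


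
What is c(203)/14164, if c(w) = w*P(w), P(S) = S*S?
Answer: 8365427/14164 ≈ 590.61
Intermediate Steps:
P(S) = S²
c(w) = w³ (c(w) = w*w² = w³)
c(203)/14164 = 203³/14164 = 8365427*(1/14164) = 8365427/14164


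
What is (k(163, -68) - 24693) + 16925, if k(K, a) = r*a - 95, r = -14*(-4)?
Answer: -11671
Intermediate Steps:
r = 56
k(K, a) = -95 + 56*a (k(K, a) = 56*a - 95 = -95 + 56*a)
(k(163, -68) - 24693) + 16925 = ((-95 + 56*(-68)) - 24693) + 16925 = ((-95 - 3808) - 24693) + 16925 = (-3903 - 24693) + 16925 = -28596 + 16925 = -11671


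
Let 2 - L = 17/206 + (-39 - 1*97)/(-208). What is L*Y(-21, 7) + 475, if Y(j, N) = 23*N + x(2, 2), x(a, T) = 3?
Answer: 913513/1339 ≈ 682.24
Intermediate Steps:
Y(j, N) = 3 + 23*N (Y(j, N) = 23*N + 3 = 3 + 23*N)
L = 1692/1339 (L = 2 - (17/206 + (-39 - 1*97)/(-208)) = 2 - (17*(1/206) + (-39 - 97)*(-1/208)) = 2 - (17/206 - 136*(-1/208)) = 2 - (17/206 + 17/26) = 2 - 1*986/1339 = 2 - 986/1339 = 1692/1339 ≈ 1.2636)
L*Y(-21, 7) + 475 = 1692*(3 + 23*7)/1339 + 475 = 1692*(3 + 161)/1339 + 475 = (1692/1339)*164 + 475 = 277488/1339 + 475 = 913513/1339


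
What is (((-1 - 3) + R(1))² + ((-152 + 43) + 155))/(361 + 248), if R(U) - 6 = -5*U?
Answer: 55/609 ≈ 0.090312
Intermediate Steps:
R(U) = 6 - 5*U
(((-1 - 3) + R(1))² + ((-152 + 43) + 155))/(361 + 248) = (((-1 - 3) + (6 - 5*1))² + ((-152 + 43) + 155))/(361 + 248) = ((-4 + (6 - 5))² + (-109 + 155))/609 = ((-4 + 1)² + 46)*(1/609) = ((-3)² + 46)*(1/609) = (9 + 46)*(1/609) = 55*(1/609) = 55/609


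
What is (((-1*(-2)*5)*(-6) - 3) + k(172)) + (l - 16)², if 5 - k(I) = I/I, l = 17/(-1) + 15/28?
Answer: 780025/784 ≈ 994.93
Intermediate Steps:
l = -461/28 (l = 17*(-1) + 15*(1/28) = -17 + 15/28 = -461/28 ≈ -16.464)
k(I) = 4 (k(I) = 5 - I/I = 5 - 1*1 = 5 - 1 = 4)
(((-1*(-2)*5)*(-6) - 3) + k(172)) + (l - 16)² = (((-1*(-2)*5)*(-6) - 3) + 4) + (-461/28 - 16)² = (((2*5)*(-6) - 3) + 4) + (-909/28)² = ((10*(-6) - 3) + 4) + 826281/784 = ((-60 - 3) + 4) + 826281/784 = (-63 + 4) + 826281/784 = -59 + 826281/784 = 780025/784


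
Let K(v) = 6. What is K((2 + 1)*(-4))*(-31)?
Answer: -186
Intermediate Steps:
K((2 + 1)*(-4))*(-31) = 6*(-31) = -186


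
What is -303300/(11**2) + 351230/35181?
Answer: -10627898470/4256901 ≈ -2496.6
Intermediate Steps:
-303300/(11**2) + 351230/35181 = -303300/121 + 351230*(1/35181) = -303300*1/121 + 351230/35181 = -303300/121 + 351230/35181 = -10627898470/4256901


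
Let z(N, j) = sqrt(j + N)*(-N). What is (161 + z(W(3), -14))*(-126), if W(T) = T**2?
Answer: -20286 + 1134*I*sqrt(5) ≈ -20286.0 + 2535.7*I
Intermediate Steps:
z(N, j) = -N*sqrt(N + j) (z(N, j) = sqrt(N + j)*(-N) = -N*sqrt(N + j))
(161 + z(W(3), -14))*(-126) = (161 - 1*3**2*sqrt(3**2 - 14))*(-126) = (161 - 1*9*sqrt(9 - 14))*(-126) = (161 - 1*9*sqrt(-5))*(-126) = (161 - 1*9*I*sqrt(5))*(-126) = (161 - 9*I*sqrt(5))*(-126) = -20286 + 1134*I*sqrt(5)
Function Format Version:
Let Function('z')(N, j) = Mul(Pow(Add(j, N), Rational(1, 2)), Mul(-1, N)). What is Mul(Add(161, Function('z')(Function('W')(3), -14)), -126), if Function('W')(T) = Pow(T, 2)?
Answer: Add(-20286, Mul(1134, I, Pow(5, Rational(1, 2)))) ≈ Add(-20286., Mul(2535.7, I))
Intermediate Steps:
Function('z')(N, j) = Mul(-1, N, Pow(Add(N, j), Rational(1, 2))) (Function('z')(N, j) = Mul(Pow(Add(N, j), Rational(1, 2)), Mul(-1, N)) = Mul(-1, N, Pow(Add(N, j), Rational(1, 2))))
Mul(Add(161, Function('z')(Function('W')(3), -14)), -126) = Mul(Add(161, Mul(-1, Pow(3, 2), Pow(Add(Pow(3, 2), -14), Rational(1, 2)))), -126) = Mul(Add(161, Mul(-1, 9, Pow(Add(9, -14), Rational(1, 2)))), -126) = Mul(Add(161, Mul(-1, 9, Pow(-5, Rational(1, 2)))), -126) = Mul(Add(161, Mul(-1, 9, Mul(I, Pow(5, Rational(1, 2))))), -126) = Mul(Add(161, Mul(-9, I, Pow(5, Rational(1, 2)))), -126) = Add(-20286, Mul(1134, I, Pow(5, Rational(1, 2))))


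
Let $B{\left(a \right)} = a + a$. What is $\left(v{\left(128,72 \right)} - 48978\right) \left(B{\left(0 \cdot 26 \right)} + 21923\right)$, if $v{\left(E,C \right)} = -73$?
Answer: $-1075345073$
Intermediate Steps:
$B{\left(a \right)} = 2 a$
$\left(v{\left(128,72 \right)} - 48978\right) \left(B{\left(0 \cdot 26 \right)} + 21923\right) = \left(-73 - 48978\right) \left(2 \cdot 0 \cdot 26 + 21923\right) = - 49051 \left(2 \cdot 0 + 21923\right) = - 49051 \left(0 + 21923\right) = \left(-49051\right) 21923 = -1075345073$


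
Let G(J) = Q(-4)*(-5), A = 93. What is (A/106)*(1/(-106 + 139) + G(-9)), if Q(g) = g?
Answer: 20491/1166 ≈ 17.574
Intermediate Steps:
G(J) = 20 (G(J) = -4*(-5) = 20)
(A/106)*(1/(-106 + 139) + G(-9)) = (93/106)*(1/(-106 + 139) + 20) = (93*(1/106))*(1/33 + 20) = 93*(1/33 + 20)/106 = (93/106)*(661/33) = 20491/1166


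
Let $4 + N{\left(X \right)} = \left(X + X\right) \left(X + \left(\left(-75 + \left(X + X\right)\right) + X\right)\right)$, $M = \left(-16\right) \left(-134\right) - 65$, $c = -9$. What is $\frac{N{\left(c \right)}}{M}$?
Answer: $\frac{1994}{2079} \approx 0.95912$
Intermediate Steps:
$M = 2079$ ($M = 2144 - 65 = 2079$)
$N{\left(X \right)} = -4 + 2 X \left(-75 + 4 X\right)$ ($N{\left(X \right)} = -4 + \left(X + X\right) \left(X + \left(\left(-75 + \left(X + X\right)\right) + X\right)\right) = -4 + 2 X \left(X + \left(\left(-75 + 2 X\right) + X\right)\right) = -4 + 2 X \left(X + \left(-75 + 3 X\right)\right) = -4 + 2 X \left(-75 + 4 X\right)$)
$\frac{N{\left(c \right)}}{M} = \frac{-4 - -1350 + 8 \left(-9\right)^{2}}{2079} = \left(-4 + 1350 + 8 \cdot 81\right) \frac{1}{2079} = \left(-4 + 1350 + 648\right) \frac{1}{2079} = 1994 \cdot \frac{1}{2079} = \frac{1994}{2079}$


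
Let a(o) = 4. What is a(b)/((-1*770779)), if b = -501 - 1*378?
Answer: -4/770779 ≈ -5.1896e-6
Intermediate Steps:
b = -879 (b = -501 - 378 = -879)
a(b)/((-1*770779)) = 4/((-1*770779)) = 4/(-770779) = 4*(-1/770779) = -4/770779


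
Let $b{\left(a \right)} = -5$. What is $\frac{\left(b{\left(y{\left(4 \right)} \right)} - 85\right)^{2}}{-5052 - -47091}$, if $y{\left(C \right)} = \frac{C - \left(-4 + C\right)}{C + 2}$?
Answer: $\frac{100}{519} \approx 0.19268$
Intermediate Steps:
$y{\left(C \right)} = \frac{4}{2 + C}$
$\frac{\left(b{\left(y{\left(4 \right)} \right)} - 85\right)^{2}}{-5052 - -47091} = \frac{\left(-5 - 85\right)^{2}}{-5052 - -47091} = \frac{\left(-90\right)^{2}}{-5052 + 47091} = \frac{8100}{42039} = 8100 \cdot \frac{1}{42039} = \frac{100}{519}$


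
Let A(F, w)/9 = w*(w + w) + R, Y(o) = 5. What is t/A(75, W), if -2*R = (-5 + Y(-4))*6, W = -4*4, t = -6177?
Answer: -2059/1536 ≈ -1.3405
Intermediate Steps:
W = -16
R = 0 (R = -(-5 + 5)*6/2 = -0*6 = -½*0 = 0)
A(F, w) = 18*w² (A(F, w) = 9*(w*(w + w) + 0) = 9*(w*(2*w) + 0) = 9*(2*w² + 0) = 9*(2*w²) = 18*w²)
t/A(75, W) = -6177/(18*(-16)²) = -6177/(18*256) = -6177/4608 = -6177*1/4608 = -2059/1536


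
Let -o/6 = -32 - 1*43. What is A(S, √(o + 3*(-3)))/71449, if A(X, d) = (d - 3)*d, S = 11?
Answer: 54/10207 ≈ 0.0052905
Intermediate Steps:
o = 450 (o = -6*(-32 - 1*43) = -6*(-32 - 43) = -6*(-75) = 450)
A(X, d) = d*(-3 + d) (A(X, d) = (-3 + d)*d = d*(-3 + d))
A(S, √(o + 3*(-3)))/71449 = (√(450 + 3*(-3))*(-3 + √(450 + 3*(-3))))/71449 = (√(450 - 9)*(-3 + √(450 - 9)))*(1/71449) = (√441*(-3 + √441))*(1/71449) = (21*(-3 + 21))*(1/71449) = (21*18)*(1/71449) = 378*(1/71449) = 54/10207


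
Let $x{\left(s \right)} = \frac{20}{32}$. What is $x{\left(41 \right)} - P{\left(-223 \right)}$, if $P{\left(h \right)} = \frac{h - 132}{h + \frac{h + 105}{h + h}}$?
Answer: $- \frac{38497}{39736} \approx -0.96882$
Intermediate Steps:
$x{\left(s \right)} = \frac{5}{8}$ ($x{\left(s \right)} = 20 \cdot \frac{1}{32} = \frac{5}{8}$)
$P{\left(h \right)} = \frac{-132 + h}{h + \frac{105 + h}{2 h}}$
$x{\left(41 \right)} - P{\left(-223 \right)} = \frac{5}{8} - 2 \left(-223\right) \frac{1}{105 - 223 + 2 \left(-223\right)^{2}} \left(-132 - 223\right) = \frac{5}{8} - 2 \left(-223\right) \frac{1}{105 - 223 + 2 \cdot 49729} \left(-355\right) = \frac{5}{8} - 2 \left(-223\right) \frac{1}{105 - 223 + 99458} \left(-355\right) = \frac{5}{8} - 2 \left(-223\right) \frac{1}{99340} \left(-355\right) = \frac{5}{8} - \frac{15833}{9934} = - \frac{38497}{39736}$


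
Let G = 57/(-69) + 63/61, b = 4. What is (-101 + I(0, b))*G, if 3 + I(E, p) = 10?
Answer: -27260/1403 ≈ -19.430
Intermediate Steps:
G = 290/1403 (G = 57*(-1/69) + 63*(1/61) = -19/23 + 63/61 = 290/1403 ≈ 0.20670)
I(E, p) = 7 (I(E, p) = -3 + 10 = 7)
(-101 + I(0, b))*G = (-101 + 7)*(290/1403) = -94*290/1403 = -27260/1403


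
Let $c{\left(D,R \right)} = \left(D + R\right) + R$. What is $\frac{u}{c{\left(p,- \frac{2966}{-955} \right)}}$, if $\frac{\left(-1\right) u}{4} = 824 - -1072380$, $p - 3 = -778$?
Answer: $\frac{4099639280}{734193} \approx 5583.9$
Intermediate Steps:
$p = -775$ ($p = 3 - 778 = -775$)
$c{\left(D,R \right)} = D + 2 R$
$u = -4292816$ ($u = - 4 \left(824 - -1072380\right) = - 4 \left(824 + 1072380\right) = \left(-4\right) 1073204 = -4292816$)
$\frac{u}{c{\left(p,- \frac{2966}{-955} \right)}} = - \frac{4292816}{-775 + 2 \left(- \frac{2966}{-955}\right)} = - \frac{4292816}{-775 + 2 \left(\left(-2966\right) \left(- \frac{1}{955}\right)\right)} = - \frac{4292816}{-775 + 2 \cdot \frac{2966}{955}} = - \frac{4292816}{-775 + \frac{5932}{955}} = - \frac{4292816}{- \frac{734193}{955}} = \left(-4292816\right) \left(- \frac{955}{734193}\right) = \frac{4099639280}{734193}$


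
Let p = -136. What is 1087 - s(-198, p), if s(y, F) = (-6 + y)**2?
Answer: -40529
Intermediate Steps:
1087 - s(-198, p) = 1087 - (-6 - 198)**2 = 1087 - 1*(-204)**2 = 1087 - 1*41616 = 1087 - 41616 = -40529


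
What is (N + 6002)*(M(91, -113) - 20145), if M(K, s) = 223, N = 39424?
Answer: -904976772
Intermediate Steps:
(N + 6002)*(M(91, -113) - 20145) = (39424 + 6002)*(223 - 20145) = 45426*(-19922) = -904976772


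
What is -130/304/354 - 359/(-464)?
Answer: 150679/195054 ≈ 0.77250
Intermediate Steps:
-130/304/354 - 359/(-464) = -130*1/304*(1/354) - 359*(-1/464) = -65/152*1/354 + 359/464 = -65/53808 + 359/464 = 150679/195054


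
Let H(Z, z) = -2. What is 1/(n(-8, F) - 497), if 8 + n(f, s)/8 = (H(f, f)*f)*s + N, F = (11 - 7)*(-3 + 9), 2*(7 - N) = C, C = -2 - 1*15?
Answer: 1/2635 ≈ 0.00037951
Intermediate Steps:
C = -17 (C = -2 - 15 = -17)
N = 31/2 (N = 7 - ½*(-17) = 7 + 17/2 = 31/2 ≈ 15.500)
F = 24 (F = 4*6 = 24)
n(f, s) = 60 - 16*f*s (n(f, s) = -64 + 8*((-2*f)*s + 31/2) = -64 + 8*(-2*f*s + 31/2) = -64 + 8*(31/2 - 2*f*s) = -64 + (124 - 16*f*s) = 60 - 16*f*s)
1/(n(-8, F) - 497) = 1/((60 - 16*(-8)*24) - 497) = 1/((60 + 3072) - 497) = 1/(3132 - 497) = 1/2635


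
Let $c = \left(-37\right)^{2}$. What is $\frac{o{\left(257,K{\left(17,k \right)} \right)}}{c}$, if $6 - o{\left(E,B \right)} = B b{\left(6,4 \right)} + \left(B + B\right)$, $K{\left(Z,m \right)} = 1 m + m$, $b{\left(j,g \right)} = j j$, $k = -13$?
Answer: $\frac{994}{1369} \approx 0.72608$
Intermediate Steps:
$c = 1369$
$b{\left(j,g \right)} = j^{2}$
$K{\left(Z,m \right)} = 2 m$ ($K{\left(Z,m \right)} = m + m = 2 m$)
$o{\left(E,B \right)} = 6 - 38 B$ ($o{\left(E,B \right)} = 6 - \left(B 6^{2} + \left(B + B\right)\right) = 6 - \left(B 36 + 2 B\right) = 6 - \left(36 B + 2 B\right) = 6 - 38 B$)
$\frac{o{\left(257,K{\left(17,k \right)} \right)}}{c} = \frac{6 - 38 \cdot 2 \left(-13\right)}{1369} = \left(6 - -988\right) \frac{1}{1369} = \left(6 + 988\right) \frac{1}{1369} = 994 \cdot \frac{1}{1369} = \frac{994}{1369}$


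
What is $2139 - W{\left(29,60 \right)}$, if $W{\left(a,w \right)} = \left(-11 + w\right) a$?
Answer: $718$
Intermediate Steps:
$W{\left(a,w \right)} = a \left(-11 + w\right)$
$2139 - W{\left(29,60 \right)} = 2139 - 29 \left(-11 + 60\right) = 2139 - 29 \cdot 49 = 2139 - 1421 = 718$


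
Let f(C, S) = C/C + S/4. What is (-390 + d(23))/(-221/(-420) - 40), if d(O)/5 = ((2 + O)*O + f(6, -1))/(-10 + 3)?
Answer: 336525/16579 ≈ 20.298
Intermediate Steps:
f(C, S) = 1 + S/4 (f(C, S) = 1 + S*(1/4) = 1 + S/4)
d(O) = -15/28 - 5*O*(2 + O)/7 (d(O) = 5*(((2 + O)*O + (1 + (1/4)*(-1)))/(-10 + 3)) = 5*((O*(2 + O) + (1 - 1/4))/(-7)) = 5*((O*(2 + O) + 3/4)*(-1/7)) = 5*((3/4 + O*(2 + O))*(-1/7)) = 5*(-3/28 - O*(2 + O)/7) = -15/28 - 5*O*(2 + O)/7)
(-390 + d(23))/(-221/(-420) - 40) = (-390 + (-15/28 - 10/7*23 - 5/7*23**2))/(-221/(-420) - 40) = (-390 + (-15/28 - 230/7 - 5/7*529))/(-221*(-1/420) - 40) = (-390 + (-15/28 - 230/7 - 2645/7))/(221/420 - 40) = (-390 - 1645/4)/(-16579/420) = -3205/4*(-420/16579) = 336525/16579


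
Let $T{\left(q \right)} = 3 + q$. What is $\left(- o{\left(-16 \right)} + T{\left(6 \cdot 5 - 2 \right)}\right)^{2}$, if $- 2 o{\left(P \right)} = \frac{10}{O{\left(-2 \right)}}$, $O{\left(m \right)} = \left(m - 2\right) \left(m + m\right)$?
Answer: $\frac{251001}{256} \approx 980.47$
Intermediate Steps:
$O{\left(m \right)} = 2 m \left(-2 + m\right)$ ($O{\left(m \right)} = \left(-2 + m\right) 2 m = 2 m \left(-2 + m\right)$)
$o{\left(P \right)} = - \frac{5}{16}$ ($o{\left(P \right)} = - \frac{10 \frac{1}{2 \left(-2\right) \left(-2 - 2\right)}}{2} = - \frac{10 \frac{1}{2 \left(-2\right) \left(-4\right)}}{2} = - \frac{10 \cdot \frac{1}{16}}{2} = \left(- \frac{1}{2}\right) \frac{5}{8} = - \frac{5}{16}$)
$\left(- o{\left(-16 \right)} + T{\left(6 \cdot 5 - 2 \right)}\right)^{2} = \left(\left(-1\right) \left(- \frac{5}{16}\right) + \left(3 + \left(6 \cdot 5 - 2\right)\right)\right)^{2} = \left(\frac{5}{16} + \left(3 + \left(30 - 2\right)\right)\right)^{2} = \left(\frac{5}{16} + \left(3 + 28\right)\right)^{2} = \left(\frac{5}{16} + 31\right)^{2} = \left(\frac{501}{16}\right)^{2} = \frac{251001}{256}$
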